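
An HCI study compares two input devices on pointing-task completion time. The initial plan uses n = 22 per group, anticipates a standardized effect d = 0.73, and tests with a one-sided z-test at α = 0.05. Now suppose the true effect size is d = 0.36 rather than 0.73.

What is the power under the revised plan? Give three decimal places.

With d = 0.36: δ = d·√(n/2) = 0.36 × √(22/2) = 1.1940. Critical value z_{0.05} = 1.645.
Revised power = Φ(δ − 1.645) = Φ(-0.451) = 0.3260.

Power ≈ 0.326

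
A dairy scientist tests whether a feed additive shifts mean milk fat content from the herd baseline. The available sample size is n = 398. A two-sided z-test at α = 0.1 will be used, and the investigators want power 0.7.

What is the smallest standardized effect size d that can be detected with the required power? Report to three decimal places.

Need Φ(δ − 1.645) = 0.7, so δ = 1.645 + 0.524 = 2.169.
(The second rejection-region term Φ(−δ − z_{α/2}) is negligible and dropped.)
δ = d·√n ⇒ d = δ/√n = 2.169/√398 = 0.1087.

d ≈ 0.109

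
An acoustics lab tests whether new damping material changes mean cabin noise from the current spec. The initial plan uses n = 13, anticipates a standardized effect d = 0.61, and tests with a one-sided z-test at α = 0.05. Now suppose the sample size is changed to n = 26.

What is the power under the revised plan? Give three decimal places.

Power ≈ 0.929

With n = 26: δ = d·√n = 0.61 × √26 = 3.1104. Critical value z_{0.05} = 1.645.
Revised power = P(Z > 1.645 − δ) = Φ(1.466) = 0.9286.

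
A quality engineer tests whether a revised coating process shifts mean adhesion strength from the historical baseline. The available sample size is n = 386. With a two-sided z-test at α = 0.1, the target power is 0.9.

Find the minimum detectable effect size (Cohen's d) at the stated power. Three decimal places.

d ≈ 0.149

Required noncentrality: δ = z_{0.05} + z_{0.10} = 1.645 + 1.282 = 2.926.
(The second rejection-region term Φ(−δ − z_{α/2}) is negligible and dropped.)
δ = d·√n ⇒ d = δ/√n = 2.926/√386 = 0.1490.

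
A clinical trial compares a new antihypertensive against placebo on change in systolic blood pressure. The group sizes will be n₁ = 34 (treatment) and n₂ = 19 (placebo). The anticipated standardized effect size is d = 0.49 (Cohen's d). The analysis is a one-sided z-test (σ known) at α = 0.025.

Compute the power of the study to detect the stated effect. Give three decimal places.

Noncentrality parameter: δ = d / √(1/n₁ + 1/n₂) = 0.49 / √(1/34 + 1/19) = 1.7107
Critical value for a one-sided test at α = 0.025: z_α = 1.960.
Power = P(Z > 1.960 − δ) = Φ(-0.249) = 0.4016.

Power ≈ 0.402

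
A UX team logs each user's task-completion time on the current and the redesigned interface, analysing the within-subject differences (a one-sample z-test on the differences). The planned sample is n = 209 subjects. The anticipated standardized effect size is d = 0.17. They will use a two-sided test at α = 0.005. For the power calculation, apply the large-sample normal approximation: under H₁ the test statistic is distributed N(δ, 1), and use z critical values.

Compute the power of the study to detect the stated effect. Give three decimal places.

Noncentrality parameter: δ = d·√n = 0.17 × √209 = 2.4577
Critical value for a two-sided test at α = 0.005: z_{α/2} = 2.807.
Power = Φ(δ − 2.807) + Φ(−δ − 2.807) = Φ(-0.349) + Φ(-5.265) = 0.3634 + 0.0000 = 0.3634.

Power ≈ 0.363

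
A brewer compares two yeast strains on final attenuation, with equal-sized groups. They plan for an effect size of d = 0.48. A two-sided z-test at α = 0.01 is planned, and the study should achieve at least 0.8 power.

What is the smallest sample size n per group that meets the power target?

n = 102 per group

Set Φ(δ − 2.576) = 0.8; then δ − 2.576 = Φ⁻¹(0.8) = 0.842, giving δ = 3.417.
(For δ > 0 the lower-tail rejection region contributes negligibly to power, so the one-term inversion is standard.)
δ = d·√(n/2) ⇒ n = 2(δ/d)² = 2 × (3.417 / 0.48)² = 101.38.
Rounding up, n = 102 per group.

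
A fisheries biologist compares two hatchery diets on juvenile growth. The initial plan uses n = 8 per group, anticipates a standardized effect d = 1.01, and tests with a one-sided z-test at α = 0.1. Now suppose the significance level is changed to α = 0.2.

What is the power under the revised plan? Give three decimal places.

Power ≈ 0.881

δ = d·√(n/2) = 1.01 × √(8/2) = 2.0200 (unchanged). New critical value: z_{0.2} = 0.842.
Revised power = P(Z > 0.842 − δ) = Φ(1.178) = 0.8807.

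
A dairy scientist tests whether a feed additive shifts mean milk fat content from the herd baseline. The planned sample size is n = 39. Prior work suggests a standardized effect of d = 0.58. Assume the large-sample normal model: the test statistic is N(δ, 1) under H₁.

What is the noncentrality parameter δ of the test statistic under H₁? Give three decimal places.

δ = d·√n = 0.58 × √39 = 3.6221

δ ≈ 3.622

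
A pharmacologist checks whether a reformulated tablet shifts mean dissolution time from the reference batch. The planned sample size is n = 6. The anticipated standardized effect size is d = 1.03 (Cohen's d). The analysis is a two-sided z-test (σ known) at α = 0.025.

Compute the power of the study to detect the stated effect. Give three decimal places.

Noncentrality parameter: δ = d·√n = 1.03 × √6 = 2.5230
Two-sided α = 0.025 → critical value z_{0.0125} = 2.241.
Power = Φ(δ − 2.241) + Φ(−δ − 2.241) = Φ(0.282) + Φ(-4.764) = 0.6109 + 0.0000 = 0.6109.

Power ≈ 0.611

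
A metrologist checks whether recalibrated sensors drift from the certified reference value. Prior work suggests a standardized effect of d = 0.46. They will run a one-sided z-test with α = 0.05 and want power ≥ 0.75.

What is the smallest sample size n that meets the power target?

n = 26

Set Φ(δ − 1.645) = 0.75; then δ − 1.645 = Φ⁻¹(0.75) = 0.674, giving δ = 2.319.
δ = d·√n ⇒ n = (δ/d)² = (2.319 / 0.46)² = 25.42.
Round up to the next whole unit.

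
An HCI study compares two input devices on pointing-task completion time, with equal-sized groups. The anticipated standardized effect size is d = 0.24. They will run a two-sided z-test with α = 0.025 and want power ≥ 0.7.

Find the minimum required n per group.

n = 266 per group

Set Φ(δ − 2.241) = 0.7; then δ − 2.241 = Φ⁻¹(0.7) = 0.524, giving δ = 2.766.
(Ignoring the negligible lower-tail rejection probability gives the usual closed-form inversion.)
δ = d·√(n/2) ⇒ n = 2(δ/d)² = 2 × (2.766 / 0.24)² = 265.61.
Round up to the next whole unit.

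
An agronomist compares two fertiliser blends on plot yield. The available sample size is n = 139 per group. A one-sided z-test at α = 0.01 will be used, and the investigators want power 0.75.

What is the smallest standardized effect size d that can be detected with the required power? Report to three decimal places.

d ≈ 0.360

Required noncentrality: δ = z_{0.01} + z_{0.25} = 2.326 + 0.674 = 3.001.
δ = d·√(n/2) ⇒ d = δ/√(n/2) = 3.001/√(139/2) = 0.3600.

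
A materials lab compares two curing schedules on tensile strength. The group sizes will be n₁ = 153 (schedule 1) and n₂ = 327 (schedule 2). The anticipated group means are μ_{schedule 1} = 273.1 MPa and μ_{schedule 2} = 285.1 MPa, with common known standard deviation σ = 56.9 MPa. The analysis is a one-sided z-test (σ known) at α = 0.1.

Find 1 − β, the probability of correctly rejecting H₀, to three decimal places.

Power ≈ 0.808

Standardized effect: d = |μ_{schedule 1} − μ_{schedule 2}| / σ = |273.1 − 285.1| / 56.9 = 0.2109
Noncentrality parameter: δ = d / √(1/n₁ + 1/n₂) = 0.2109 / √(1/153 + 1/327) = 2.1531
One-sided α = 0.1 → critical value z_{0.1} = 1.282.
Power = P(Z > 1.282 − δ) = Φ(0.872) = 0.8083.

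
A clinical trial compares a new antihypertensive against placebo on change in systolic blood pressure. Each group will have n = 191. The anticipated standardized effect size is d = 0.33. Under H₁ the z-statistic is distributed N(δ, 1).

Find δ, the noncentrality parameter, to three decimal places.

The noncentrality parameter scales effect size by the design's sample-size factor: δ = d·√(n/2) = 0.33 × √(191/2) = 3.2249

δ ≈ 3.225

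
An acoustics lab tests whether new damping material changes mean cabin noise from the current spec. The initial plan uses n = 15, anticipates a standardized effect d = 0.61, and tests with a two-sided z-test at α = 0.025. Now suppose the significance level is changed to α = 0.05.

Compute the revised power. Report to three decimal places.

Power ≈ 0.656

δ = d·√n = 0.61 × √15 = 2.3625 (unchanged). New critical value: z_{0.025} = 1.960.
Revised power = Φ(δ − 1.960) + Φ(−δ − 1.960) = Φ(0.403) + Φ(-4.322) = 0.6564 + 0.0000 = 0.6564.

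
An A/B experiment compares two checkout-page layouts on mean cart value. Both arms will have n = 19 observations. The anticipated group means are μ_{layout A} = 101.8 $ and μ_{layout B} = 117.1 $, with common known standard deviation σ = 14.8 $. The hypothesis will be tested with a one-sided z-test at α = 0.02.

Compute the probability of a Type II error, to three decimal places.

Standardized effect: d = |μ_{layout A} − μ_{layout B}| / σ = |101.8 − 117.1| / 14.8 = 1.0338
Noncentrality parameter: δ = d·√(n/2) = 1.0338 × √(19/2) = 3.1863
One-sided α = 0.02 → critical value z_{0.02} = 2.054.
Power = P(Z > 2.054 − δ) = Φ(1.133) = 0.8713.
Type II error: β = 1 − power = 1 − 0.8713 = 0.1287.

β ≈ 0.129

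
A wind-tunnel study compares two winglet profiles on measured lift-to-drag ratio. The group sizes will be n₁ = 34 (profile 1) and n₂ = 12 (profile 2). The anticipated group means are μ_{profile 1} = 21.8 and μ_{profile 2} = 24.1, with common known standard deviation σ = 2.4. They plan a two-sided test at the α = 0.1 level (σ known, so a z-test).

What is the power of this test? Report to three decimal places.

Power ≈ 0.887

Standardized effect: d = |μ_{profile 1} − μ_{profile 2}| / σ = |21.8 − 24.1| / 2.4 = 0.9583
Noncentrality parameter: δ = d / √(1/n₁ + 1/n₂) = 0.9583 / √(1/34 + 1/12) = 2.8541
Two-sided α = 0.1 → critical value z_{0.05} = 1.645.
Power = Φ(δ − 1.645) + Φ(−δ − 1.645) = Φ(1.209) + Φ(-4.499) = 0.8867 + 0.0000 = 0.8867.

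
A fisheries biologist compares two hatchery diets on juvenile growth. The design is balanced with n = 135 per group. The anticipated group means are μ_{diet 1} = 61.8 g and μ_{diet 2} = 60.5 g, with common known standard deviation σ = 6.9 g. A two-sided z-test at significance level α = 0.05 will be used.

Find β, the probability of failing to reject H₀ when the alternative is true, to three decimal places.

Standardized effect: d = |μ_{diet 1} − μ_{diet 2}| / σ = |61.8 − 60.5| / 6.9 = 0.1884
Noncentrality parameter: δ = d·√(n/2) = 0.1884 × √(135/2) = 1.5479
Two-sided α = 0.05 → critical value z_{0.025} = 1.960.
Power = Φ(δ − 1.960) + Φ(−δ − 1.960) = Φ(-0.412) + Φ(-3.508) = 0.3402 + 0.0002 = 0.3404.
Type II error: β = 1 − power = 1 − 0.3404 = 0.6596.

β ≈ 0.660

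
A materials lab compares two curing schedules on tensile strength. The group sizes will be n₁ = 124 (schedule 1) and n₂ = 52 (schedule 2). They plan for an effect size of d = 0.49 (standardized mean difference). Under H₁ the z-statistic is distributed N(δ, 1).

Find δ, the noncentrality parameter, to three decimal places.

δ ≈ 2.966

δ = d / √(1/n₁ + 1/n₂) = 0.49 / √(1/124 + 1/52) = 2.9659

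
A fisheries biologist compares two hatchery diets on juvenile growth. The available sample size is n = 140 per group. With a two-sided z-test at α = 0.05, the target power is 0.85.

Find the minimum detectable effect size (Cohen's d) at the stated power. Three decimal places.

Required noncentrality: δ = z_{0.025} + z_{0.15} = 1.960 + 1.036 = 2.996.
(Lower-tail contribution to power is negligible for δ > 0.)
δ = d·√(n/2) ⇒ d = δ/√(n/2) = 2.996/√(140/2) = 0.3581.

d ≈ 0.358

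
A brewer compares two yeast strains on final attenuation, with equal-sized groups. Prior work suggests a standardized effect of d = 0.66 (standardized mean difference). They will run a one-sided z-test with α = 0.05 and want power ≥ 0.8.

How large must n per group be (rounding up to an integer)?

Set Φ(δ − 1.645) = 0.8; then δ − 1.645 = Φ⁻¹(0.8) = 0.842, giving δ = 2.486.
δ = d·√(n/2) ⇒ n = 2(δ/d)² = 2 × (2.486 / 0.66)² = 28.39.
Rounding up, n = 29 per group.

n = 29 per group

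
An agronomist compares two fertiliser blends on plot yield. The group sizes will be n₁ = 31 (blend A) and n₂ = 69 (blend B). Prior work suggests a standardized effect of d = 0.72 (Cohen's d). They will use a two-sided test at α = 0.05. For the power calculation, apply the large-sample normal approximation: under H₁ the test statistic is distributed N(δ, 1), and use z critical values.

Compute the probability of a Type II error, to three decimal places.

β ≈ 0.085

Noncentrality parameter: δ = d / √(1/n₁ + 1/n₂) = 0.72 / √(1/31 + 1/69) = 3.3300
Critical value for a two-sided test at α = 0.05: z_{α/2} = 1.960.
Power = Φ(δ − 1.960) + Φ(−δ − 1.960) = Φ(1.370) + Φ(-5.290) = 0.9147 + 0.0000 = 0.9147.
Type II error: β = 1 − power = 1 − 0.9147 = 0.0853.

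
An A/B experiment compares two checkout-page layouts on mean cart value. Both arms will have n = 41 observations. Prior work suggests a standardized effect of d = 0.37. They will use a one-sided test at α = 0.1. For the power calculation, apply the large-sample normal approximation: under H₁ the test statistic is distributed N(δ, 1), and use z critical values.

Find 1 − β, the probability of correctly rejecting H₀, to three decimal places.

Power ≈ 0.653

Noncentrality parameter: δ = d·√(n/2) = 0.37 × √(41/2) = 1.6752
Critical value for a one-sided test at α = 0.1: z_α = 1.282.
Power = P(Z > 1.282 − δ) = Φ(0.394) = 0.6531.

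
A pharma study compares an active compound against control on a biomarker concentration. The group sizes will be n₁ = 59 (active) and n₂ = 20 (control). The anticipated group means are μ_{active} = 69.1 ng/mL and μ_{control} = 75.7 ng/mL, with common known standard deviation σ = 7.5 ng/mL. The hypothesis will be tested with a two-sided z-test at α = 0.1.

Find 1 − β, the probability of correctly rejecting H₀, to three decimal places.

Power ≈ 0.960

Standardized effect: d = |μ_{active} − μ_{control}| / σ = |69.1 − 75.7| / 7.5 = 0.8800
Noncentrality parameter: δ = d / √(1/n₁ + 1/n₂) = 0.8800 / √(1/59 + 1/20) = 3.4010
Critical value for a two-sided test at α = 0.1: z_{α/2} = 1.645.
Power = Φ(δ − 1.645) + Φ(−δ − 1.645) = Φ(1.756) + Φ(-5.046) = 0.9605 + 0.0000 = 0.9605.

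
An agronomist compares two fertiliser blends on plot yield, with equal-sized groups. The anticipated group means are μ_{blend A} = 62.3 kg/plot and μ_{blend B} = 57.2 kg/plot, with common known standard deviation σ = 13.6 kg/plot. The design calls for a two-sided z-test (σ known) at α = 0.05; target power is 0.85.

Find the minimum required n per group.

Standardized effect: d = |μ_{blend A} − μ_{blend B}| / σ = |62.3 − 57.2| / 13.6 = 0.3750
Set Φ(δ − 1.960) = 0.85; then δ − 1.960 = Φ⁻¹(0.85) = 1.036, giving δ = 2.996.
(The Φ(−δ − z_{α/2}) term is vanishingly small for δ > 0 and is dropped in the standard sample-size formula.)
δ = d·√(n/2) ⇒ n = 2(δ/d)² = 2 × (2.996 / 0.3750)² = 127.69.
Round up to the next whole unit.

n = 128 per group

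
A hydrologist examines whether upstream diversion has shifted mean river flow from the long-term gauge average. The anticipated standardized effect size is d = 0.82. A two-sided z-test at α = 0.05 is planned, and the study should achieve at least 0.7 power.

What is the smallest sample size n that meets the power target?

For power 0.7 need Φ(δ − z_{0.025}) = 0.7, so δ = z_{0.025} + z_{0.30} = 1.960 + 0.524 = 2.484.
(For δ > 0 the lower-tail rejection region contributes negligibly to power, so the one-term inversion is standard.)
δ = d·√n ⇒ n = (δ/d)² = (2.484 / 0.82)² = 9.18.
Round up to the next whole unit.

n = 10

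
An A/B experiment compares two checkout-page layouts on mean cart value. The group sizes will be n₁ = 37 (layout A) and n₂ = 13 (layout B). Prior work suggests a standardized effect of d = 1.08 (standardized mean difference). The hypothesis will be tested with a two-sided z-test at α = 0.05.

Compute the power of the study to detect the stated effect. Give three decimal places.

Power ≈ 0.918

Noncentrality parameter: δ = d / √(1/n₁ + 1/n₂) = 1.08 / √(1/37 + 1/13) = 3.3497
Critical value for a two-sided test at α = 0.05: z_{α/2} = 1.960.
Power = Φ(δ − 1.960) + Φ(−δ − 1.960) = Φ(1.390) + Φ(-5.310) = 0.9177 + 0.0000 = 0.9177.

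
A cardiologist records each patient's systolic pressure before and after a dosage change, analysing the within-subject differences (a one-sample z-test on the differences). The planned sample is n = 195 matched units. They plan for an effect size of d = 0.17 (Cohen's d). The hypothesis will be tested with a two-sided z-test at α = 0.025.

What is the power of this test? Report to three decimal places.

Power ≈ 0.553

Noncentrality parameter: δ = d·√n = 0.17 × √195 = 2.3739
Two-sided α = 0.025 → critical value z_{0.0125} = 2.241.
Power = Φ(δ − 2.241) + Φ(−δ − 2.241) = Φ(0.133) + Φ(-4.615) = 0.5527 + 0.0000 = 0.5527.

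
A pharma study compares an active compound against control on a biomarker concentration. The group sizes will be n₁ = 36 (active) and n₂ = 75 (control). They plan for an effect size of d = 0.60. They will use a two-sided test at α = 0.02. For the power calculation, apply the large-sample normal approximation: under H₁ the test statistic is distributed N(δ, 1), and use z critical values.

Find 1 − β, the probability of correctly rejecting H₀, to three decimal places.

Noncentrality parameter: δ = d / √(1/n₁ + 1/n₂) = 0.60 / √(1/36 + 1/75) = 2.9592
Two-sided α = 0.02 → critical value z_{0.01} = 2.326.
Power = Φ(δ − 2.326) + Φ(−δ − 2.326) = Φ(0.633) + Φ(-5.286) = 0.7366 + 0.0000 = 0.7366.

Power ≈ 0.737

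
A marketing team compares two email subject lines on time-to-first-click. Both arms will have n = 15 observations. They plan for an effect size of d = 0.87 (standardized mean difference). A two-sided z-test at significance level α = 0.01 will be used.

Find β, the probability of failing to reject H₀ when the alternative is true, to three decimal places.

β ≈ 0.577

Noncentrality parameter: δ = d·√(n/2) = 0.87 × √(15/2) = 2.3826
Two-sided α = 0.01 → critical value z_{0.005} = 2.576.
Power = Φ(δ − 2.576) + Φ(−δ − 2.576) = Φ(-0.193) + Φ(-4.958) = 0.4234 + 0.0000 = 0.4234.
Type II error: β = 1 − power = 1 − 0.4234 = 0.5766.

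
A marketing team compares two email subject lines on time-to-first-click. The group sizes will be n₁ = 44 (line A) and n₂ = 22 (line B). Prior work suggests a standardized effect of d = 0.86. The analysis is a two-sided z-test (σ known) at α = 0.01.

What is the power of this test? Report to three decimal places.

Power ≈ 0.764

Noncentrality parameter: λ = d / √(1/n₁ + 1/n₂) = 0.86 / √(1/44 + 1/22) = 3.2935
Critical value for a two-sided test at α = 0.01: z_{α/2} = 2.576.
Power = Φ(λ − 2.576) + Φ(−λ − 2.576) = Φ(0.718) + Φ(-5.869) = 0.7635 + 0.0000 = 0.7635.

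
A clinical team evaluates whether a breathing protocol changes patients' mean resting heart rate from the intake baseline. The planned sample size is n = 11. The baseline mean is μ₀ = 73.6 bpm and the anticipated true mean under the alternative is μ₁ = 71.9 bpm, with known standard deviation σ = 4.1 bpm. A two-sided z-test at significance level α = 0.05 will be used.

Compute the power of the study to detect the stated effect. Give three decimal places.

Standardized effect: d = |μ₁ − μ₀| / σ = |71.9 − 73.6| / 4.1 = 0.4146
Noncentrality parameter: δ = d·√n = 0.4146 × √11 = 1.3752
Two-sided α = 0.05 → critical value z_{0.025} = 1.960.
Power = Φ(δ − 1.960) + Φ(−δ − 1.960) = Φ(-0.585) + Φ(-3.335) = 0.2793 + 0.0004 = 0.2798.

Power ≈ 0.280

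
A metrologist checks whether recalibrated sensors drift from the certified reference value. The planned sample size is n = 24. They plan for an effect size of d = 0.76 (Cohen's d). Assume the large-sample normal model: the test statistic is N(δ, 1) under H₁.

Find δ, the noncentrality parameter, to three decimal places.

δ ≈ 3.723

δ = d·√n = 0.76 × √24 = 3.7232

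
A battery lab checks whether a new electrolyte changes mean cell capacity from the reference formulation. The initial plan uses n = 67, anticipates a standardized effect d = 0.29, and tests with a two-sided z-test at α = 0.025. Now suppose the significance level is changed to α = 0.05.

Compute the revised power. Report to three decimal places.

δ = d·√n = 0.29 × √67 = 2.3738 (unchanged). New critical value: z_{0.025} = 1.960.
Revised power = Φ(δ − 1.960) + Φ(−δ − 1.960) = Φ(0.414) + Φ(-4.334) = 0.6605 + 0.0000 = 0.6605.

Power ≈ 0.660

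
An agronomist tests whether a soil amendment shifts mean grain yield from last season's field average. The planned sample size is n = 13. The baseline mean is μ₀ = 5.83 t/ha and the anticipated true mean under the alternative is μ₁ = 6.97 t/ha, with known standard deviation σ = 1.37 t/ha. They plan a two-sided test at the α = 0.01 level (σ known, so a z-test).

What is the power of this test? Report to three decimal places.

Power ≈ 0.664

Standardized effect: d = |μ₁ − μ₀| / σ = |6.97 − 5.83| / 1.37 = 0.8321
Noncentrality parameter: δ = d·√n = 0.8321 × √13 = 3.0002
Two-sided α = 0.01 → critical value z_{0.005} = 2.576.
Power = Φ(δ − 2.576) + Φ(−δ − 2.576) = Φ(0.424) + Φ(-5.576) = 0.6644 + 0.0000 = 0.6644.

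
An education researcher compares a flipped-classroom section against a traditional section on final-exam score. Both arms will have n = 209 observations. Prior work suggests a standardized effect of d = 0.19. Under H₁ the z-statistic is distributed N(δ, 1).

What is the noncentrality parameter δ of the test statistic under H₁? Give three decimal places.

The noncentrality parameter scales effect size by the design's sample-size factor: δ = d·√(n/2) = 0.19 × √(209/2) = 1.9423

δ ≈ 1.942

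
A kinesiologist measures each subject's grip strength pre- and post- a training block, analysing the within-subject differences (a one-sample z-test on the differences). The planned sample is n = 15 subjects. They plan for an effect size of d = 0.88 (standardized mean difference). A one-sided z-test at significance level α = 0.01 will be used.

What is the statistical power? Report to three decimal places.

Power ≈ 0.860

Noncentrality parameter: δ = d·√n = 0.88 × √15 = 3.4082
Critical value for a one-sided test at α = 0.01: z_α = 2.326.
Power = Φ(δ − 2.326) = Φ(1.082) = 0.8603.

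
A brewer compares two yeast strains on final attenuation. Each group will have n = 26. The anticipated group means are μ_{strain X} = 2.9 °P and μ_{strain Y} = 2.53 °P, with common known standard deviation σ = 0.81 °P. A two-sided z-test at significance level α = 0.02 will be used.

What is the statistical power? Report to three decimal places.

Standardized effect: d = |μ_{strain X} − μ_{strain Y}| / σ = |2.9 − 2.53| / 0.81 = 0.4568
Noncentrality parameter: δ = d·√(n/2) = 0.4568 × √(26/2) = 1.6470
Two-sided α = 0.02 → critical value z_{0.01} = 2.326.
Power = Φ(δ − 2.326) + Φ(−δ − 2.326) = Φ(-0.679) + Φ(-3.973) = 0.2485 + 0.0000 = 0.2485.

Power ≈ 0.248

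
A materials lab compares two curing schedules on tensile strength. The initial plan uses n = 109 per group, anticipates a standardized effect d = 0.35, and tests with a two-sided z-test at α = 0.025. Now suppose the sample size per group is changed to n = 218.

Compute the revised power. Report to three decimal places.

Power ≈ 0.921

With n = 218 per group: δ = d·√(n/2) = 0.35 × √(218/2) = 3.6541. Critical value z_{0.0125} = 2.241.
Revised power = Φ(δ − 2.241) + Φ(−δ − 2.241) = Φ(1.413) + Φ(-5.896) = 0.9211 + 0.0000 = 0.9211.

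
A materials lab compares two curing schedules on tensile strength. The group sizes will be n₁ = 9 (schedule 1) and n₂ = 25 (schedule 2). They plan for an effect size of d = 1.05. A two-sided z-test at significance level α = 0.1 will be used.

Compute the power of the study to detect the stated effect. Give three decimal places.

Noncentrality parameter: δ = d / √(1/n₁ + 1/n₂) = 1.05 / √(1/9 + 1/25) = 2.7011
Two-sided α = 0.1 → critical value z_{0.05} = 1.645.
Power = Φ(δ − 1.645) + Φ(−δ − 1.645) = Φ(1.056) + Φ(-4.346) = 0.8546 + 0.0000 = 0.8546.

Power ≈ 0.855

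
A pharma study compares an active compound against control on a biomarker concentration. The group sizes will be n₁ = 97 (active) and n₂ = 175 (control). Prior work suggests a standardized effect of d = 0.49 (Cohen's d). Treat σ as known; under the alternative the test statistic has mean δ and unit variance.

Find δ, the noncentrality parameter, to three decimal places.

δ ≈ 3.871

δ = d / √(1/n₁ + 1/n₂) = 0.49 / √(1/97 + 1/175) = 3.8709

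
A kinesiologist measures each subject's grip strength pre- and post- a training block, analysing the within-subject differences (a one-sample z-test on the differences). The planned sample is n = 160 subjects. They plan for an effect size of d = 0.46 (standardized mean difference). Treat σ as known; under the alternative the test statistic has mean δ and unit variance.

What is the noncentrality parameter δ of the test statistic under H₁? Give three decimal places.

δ ≈ 5.819

The noncentrality parameter scales effect size by the design's sample-size factor: δ = d·√n = 0.46 × √160 = 5.8186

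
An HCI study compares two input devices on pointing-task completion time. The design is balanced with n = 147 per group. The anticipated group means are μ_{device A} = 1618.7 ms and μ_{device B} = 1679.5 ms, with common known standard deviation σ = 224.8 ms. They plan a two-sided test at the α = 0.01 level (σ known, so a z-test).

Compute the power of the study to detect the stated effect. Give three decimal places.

Power ≈ 0.399

Standardized effect: d = |μ_{device A} − μ_{device B}| / σ = |1618.7 − 1679.5| / 224.8 = 0.2705
Noncentrality parameter: δ = d·√(n/2) = 0.2705 × √(147/2) = 2.3187
Two-sided α = 0.01 → critical value z_{0.005} = 2.576.
Power = Φ(δ − 2.576) + Φ(−δ − 2.576) = Φ(-0.257) + Φ(-4.895) = 0.3986 + 0.0000 = 0.3986.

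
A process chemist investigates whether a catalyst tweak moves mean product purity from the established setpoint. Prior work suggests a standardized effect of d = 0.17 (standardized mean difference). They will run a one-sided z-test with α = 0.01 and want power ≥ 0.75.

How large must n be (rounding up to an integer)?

For power 0.75 need Φ(δ − z_{0.01}) = 0.75, so δ = z_{0.01} + z_{0.25} = 2.326 + 0.674 = 3.001.
δ = d·√n ⇒ n = (δ/d)² = (3.001 / 0.17)² = 311.59.
Rounding up, n = 312.

n = 312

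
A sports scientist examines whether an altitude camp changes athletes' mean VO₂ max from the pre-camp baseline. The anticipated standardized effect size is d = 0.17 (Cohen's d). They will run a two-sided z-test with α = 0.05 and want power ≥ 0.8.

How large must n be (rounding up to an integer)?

n = 272

Set Φ(δ − 1.960) = 0.8; then δ − 1.960 = Φ⁻¹(0.8) = 0.842, giving δ = 2.802.
(Ignoring the negligible lower-tail rejection probability gives the usual closed-form inversion.)
δ = d·√n ⇒ n = (δ/d)² = (2.802 / 0.17)² = 271.59.
Round up to the next whole unit.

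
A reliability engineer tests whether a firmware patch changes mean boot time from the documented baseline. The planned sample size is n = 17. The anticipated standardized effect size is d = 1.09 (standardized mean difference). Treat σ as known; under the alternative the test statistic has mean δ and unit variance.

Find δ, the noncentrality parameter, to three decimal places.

δ ≈ 4.494

The noncentrality parameter scales effect size by the design's sample-size factor: δ = d·√n = 1.09 × √17 = 4.4942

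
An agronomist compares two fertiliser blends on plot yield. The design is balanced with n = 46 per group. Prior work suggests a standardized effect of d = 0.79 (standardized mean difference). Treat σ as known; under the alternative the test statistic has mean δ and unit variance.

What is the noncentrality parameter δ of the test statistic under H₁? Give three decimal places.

δ ≈ 3.789

δ = d·√(n/2) = 0.79 × √(46/2) = 3.7887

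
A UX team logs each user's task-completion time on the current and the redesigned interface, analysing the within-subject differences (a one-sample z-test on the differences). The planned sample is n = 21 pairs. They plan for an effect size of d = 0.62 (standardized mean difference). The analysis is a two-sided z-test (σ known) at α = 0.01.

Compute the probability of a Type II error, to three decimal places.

β ≈ 0.395

Noncentrality parameter: δ = d·√n = 0.62 × √21 = 2.8412
Critical value for a two-sided test at α = 0.01: z_{α/2} = 2.576.
Power = Φ(δ − 2.576) + Φ(−δ − 2.576) = Φ(0.265) + Φ(-5.417) = 0.6046 + 0.0000 = 0.6046.
Type II error: β = 1 − power = 1 − 0.6046 = 0.3954.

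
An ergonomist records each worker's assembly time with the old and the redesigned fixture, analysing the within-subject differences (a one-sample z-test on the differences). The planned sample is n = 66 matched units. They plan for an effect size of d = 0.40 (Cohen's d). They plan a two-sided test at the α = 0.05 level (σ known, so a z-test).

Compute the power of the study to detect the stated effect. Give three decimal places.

Power ≈ 0.901

Noncentrality parameter: δ = d·√n = 0.40 × √66 = 3.2496
Critical value for a two-sided test at α = 0.05: z_{α/2} = 1.960.
Power = Φ(δ − 1.960) + Φ(−δ − 1.960) = Φ(1.290) + Φ(-5.210) = 0.9014 + 0.0000 = 0.9014.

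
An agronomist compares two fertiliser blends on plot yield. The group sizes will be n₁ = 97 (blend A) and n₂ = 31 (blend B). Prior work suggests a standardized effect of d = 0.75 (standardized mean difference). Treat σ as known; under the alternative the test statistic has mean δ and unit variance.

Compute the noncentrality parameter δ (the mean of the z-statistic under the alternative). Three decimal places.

δ ≈ 3.635

The noncentrality parameter scales effect size by the design's sample-size factor: δ = d / √(1/n₁ + 1/n₂) = 0.75 / √(1/97 + 1/31) = 3.6352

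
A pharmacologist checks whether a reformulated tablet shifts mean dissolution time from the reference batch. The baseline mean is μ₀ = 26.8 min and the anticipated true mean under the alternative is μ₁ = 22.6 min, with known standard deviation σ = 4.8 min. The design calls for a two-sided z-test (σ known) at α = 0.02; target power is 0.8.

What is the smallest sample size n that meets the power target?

n = 14

Standardized effect: d = |μ₁ − μ₀| / σ = |22.6 − 26.8| / 4.8 = 0.8750
For power 0.8 need Φ(δ − z_{0.01}) = 0.8, so δ = z_{0.01} + z_{0.20} = 2.326 + 0.842 = 3.168.
(The Φ(−δ − z_{α/2}) term is vanishingly small for δ > 0 and is dropped in the standard sample-size formula.)
δ = d·√n ⇒ n = (δ/d)² = (3.168 / 0.8750)² = 13.11.
Rounding up, n = 14.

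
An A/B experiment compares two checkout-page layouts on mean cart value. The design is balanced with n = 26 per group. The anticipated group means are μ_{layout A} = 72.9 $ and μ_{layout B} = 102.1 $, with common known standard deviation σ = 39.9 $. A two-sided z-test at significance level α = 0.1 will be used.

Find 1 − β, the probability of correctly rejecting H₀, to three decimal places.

Standardized effect: d = |μ_{layout A} − μ_{layout B}| / σ = |72.9 − 102.1| / 39.9 = 0.7318
Noncentrality parameter: δ = d·√(n/2) = 0.7318 × √(26/2) = 2.6386
Two-sided α = 0.1 → critical value z_{0.05} = 1.645.
Power = Φ(δ − 1.645) + Φ(−δ − 1.645) = Φ(0.994) + Φ(-4.284) = 0.8398 + 0.0000 = 0.8398.

Power ≈ 0.840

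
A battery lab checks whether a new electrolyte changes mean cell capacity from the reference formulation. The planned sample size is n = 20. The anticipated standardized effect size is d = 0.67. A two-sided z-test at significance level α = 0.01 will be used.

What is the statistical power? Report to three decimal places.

Power ≈ 0.663

Noncentrality parameter: δ = d·√n = 0.67 × √20 = 2.9963
Two-sided α = 0.01 → critical value z_{0.005} = 2.576.
Power = Φ(δ − 2.576) + Φ(−δ − 2.576) = Φ(0.421) + Φ(-5.572) = 0.6629 + 0.0000 = 0.6629.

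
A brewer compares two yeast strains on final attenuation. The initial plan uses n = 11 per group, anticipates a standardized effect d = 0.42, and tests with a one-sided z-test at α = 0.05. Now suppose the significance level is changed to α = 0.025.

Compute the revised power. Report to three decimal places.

δ = d·√(n/2) = 0.42 × √(11/2) = 0.9850 (unchanged). New critical value: z_{0.025} = 1.960.
Revised power = P(Z > 1.960 − δ) = Φ(-0.975) = 0.1648.

Power ≈ 0.165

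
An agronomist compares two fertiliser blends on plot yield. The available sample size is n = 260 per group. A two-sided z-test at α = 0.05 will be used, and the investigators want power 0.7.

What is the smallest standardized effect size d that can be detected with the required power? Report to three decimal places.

Required noncentrality: δ = z_{0.025} + z_{0.30} = 1.960 + 0.524 = 2.484.
(The second rejection-region term Φ(−δ − z_{α/2}) is negligible and dropped.)
δ = d·√(n/2) ⇒ d = δ/√(n/2) = 2.484/√(260/2) = 0.2179.

d ≈ 0.218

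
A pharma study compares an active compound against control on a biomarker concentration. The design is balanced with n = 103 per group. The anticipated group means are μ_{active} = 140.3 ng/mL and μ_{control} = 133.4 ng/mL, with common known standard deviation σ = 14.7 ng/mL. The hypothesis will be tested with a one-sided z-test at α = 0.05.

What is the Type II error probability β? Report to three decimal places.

Standardized effect: d = |μ_{active} − μ_{control}| / σ = |140.3 − 133.4| / 14.7 = 0.4694
Noncentrality parameter: δ = d·√(n/2) = 0.4694 × √(103/2) = 3.3685
One-sided α = 0.05 → critical value z_{0.05} = 1.645.
Power = Φ(δ − 1.645) = Φ(1.724) = 0.9576.
Type II error: β = 1 − power = 1 − 0.9576 = 0.0424.

β ≈ 0.042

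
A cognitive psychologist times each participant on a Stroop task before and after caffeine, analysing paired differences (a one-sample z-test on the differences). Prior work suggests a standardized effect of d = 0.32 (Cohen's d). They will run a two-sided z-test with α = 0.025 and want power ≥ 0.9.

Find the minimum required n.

Set Φ(δ − 2.241) = 0.9; then δ − 2.241 = Φ⁻¹(0.9) = 1.282, giving δ = 3.523.
(The Φ(−δ − z_{α/2}) term is vanishingly small for δ > 0 and is dropped in the standard sample-size formula.)
δ = d·√n ⇒ n = (δ/d)² = (3.523 / 0.32)² = 121.20.
Round up to the next whole unit.

n = 122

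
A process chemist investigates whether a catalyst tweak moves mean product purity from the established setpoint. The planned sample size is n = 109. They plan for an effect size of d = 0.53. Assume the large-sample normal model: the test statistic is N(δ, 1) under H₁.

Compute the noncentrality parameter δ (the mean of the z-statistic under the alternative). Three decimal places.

δ = d·√n = 0.53 × √109 = 5.5334

δ ≈ 5.533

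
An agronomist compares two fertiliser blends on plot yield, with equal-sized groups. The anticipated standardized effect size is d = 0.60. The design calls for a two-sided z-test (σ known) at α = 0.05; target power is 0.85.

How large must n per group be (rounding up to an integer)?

Set Φ(δ − 1.960) = 0.85; then δ − 1.960 = Φ⁻¹(0.85) = 1.036, giving δ = 2.996.
(Ignoring the negligible lower-tail rejection probability gives the usual closed-form inversion.)
δ = d·√(n/2) ⇒ n = 2(δ/d)² = 2 × (2.996 / 0.60)² = 49.88.
Round up to the next whole unit.

n = 50 per group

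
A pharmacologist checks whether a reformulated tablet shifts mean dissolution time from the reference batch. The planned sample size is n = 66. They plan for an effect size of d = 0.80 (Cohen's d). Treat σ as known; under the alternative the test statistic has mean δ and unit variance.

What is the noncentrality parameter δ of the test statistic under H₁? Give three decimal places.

δ ≈ 6.499

The noncentrality parameter scales effect size by the design's sample-size factor: δ = d·√n = 0.80 × √66 = 6.4992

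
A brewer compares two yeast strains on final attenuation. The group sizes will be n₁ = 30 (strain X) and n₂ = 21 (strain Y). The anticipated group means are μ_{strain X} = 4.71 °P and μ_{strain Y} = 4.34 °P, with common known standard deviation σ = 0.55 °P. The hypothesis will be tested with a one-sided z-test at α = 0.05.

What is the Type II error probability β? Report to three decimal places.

β ≈ 0.236

Standardized effect: d = |μ_{strain X} − μ_{strain Y}| / σ = |4.71 − 4.34| / 0.55 = 0.6727
Noncentrality parameter: δ = d / √(1/n₁ + 1/n₂) = 0.6727 / √(1/30 + 1/21) = 2.3644
Critical value for a one-sided test at α = 0.05: z_α = 1.645.
Power = P(Z > 1.645 − δ) = Φ(0.720) = 0.7641.
Type II error: β = 1 − power = 1 − 0.7641 = 0.2359.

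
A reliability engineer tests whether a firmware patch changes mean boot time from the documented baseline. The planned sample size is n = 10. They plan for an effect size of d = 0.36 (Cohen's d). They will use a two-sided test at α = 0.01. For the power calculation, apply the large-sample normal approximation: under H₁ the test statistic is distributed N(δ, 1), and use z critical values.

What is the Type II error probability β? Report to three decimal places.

Noncentrality parameter: δ = d·√n = 0.36 × √10 = 1.1384
Critical value for a two-sided test at α = 0.01: z_{α/2} = 2.576.
Power = Φ(δ − 2.576) + Φ(−δ − 2.576) = Φ(-1.437) + Φ(-3.714) = 0.0753 + 0.0001 = 0.0754.
Type II error: β = 1 − power = 1 − 0.0754 = 0.9246.

β ≈ 0.925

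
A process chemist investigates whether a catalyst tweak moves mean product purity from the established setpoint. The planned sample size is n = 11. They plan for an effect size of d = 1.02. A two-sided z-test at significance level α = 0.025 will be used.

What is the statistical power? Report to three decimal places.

Power ≈ 0.873

Noncentrality parameter: δ = d·√n = 1.02 × √11 = 3.3830
Critical value for a two-sided test at α = 0.025: z_{α/2} = 2.241.
Power = Φ(δ − 2.241) + Φ(−δ − 2.241) = Φ(1.142) + Φ(-5.624) = 0.8732 + 0.0000 = 0.8732.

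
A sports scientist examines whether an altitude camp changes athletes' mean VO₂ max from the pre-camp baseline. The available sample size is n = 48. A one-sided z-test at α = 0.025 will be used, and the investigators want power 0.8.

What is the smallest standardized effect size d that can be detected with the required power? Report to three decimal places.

Required noncentrality: δ = z_{0.025} + z_{0.20} = 1.960 + 0.842 = 2.802.
δ = d·√n ⇒ d = δ/√n = 2.802/√48 = 0.4044.

d ≈ 0.404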